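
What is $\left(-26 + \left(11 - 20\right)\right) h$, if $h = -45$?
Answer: $1575$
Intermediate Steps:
$\left(-26 + \left(11 - 20\right)\right) h = \left(-26 + \left(11 - 20\right)\right) \left(-45\right) = \left(-26 - 9\right) \left(-45\right) = \left(-35\right) \left(-45\right) = 1575$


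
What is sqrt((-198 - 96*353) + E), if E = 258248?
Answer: sqrt(224162) ≈ 473.46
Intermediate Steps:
sqrt((-198 - 96*353) + E) = sqrt((-198 - 96*353) + 258248) = sqrt((-198 - 33888) + 258248) = sqrt(-34086 + 258248) = sqrt(224162)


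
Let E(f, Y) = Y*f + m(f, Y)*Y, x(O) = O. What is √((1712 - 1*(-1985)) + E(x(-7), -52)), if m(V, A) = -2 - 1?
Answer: √4217 ≈ 64.938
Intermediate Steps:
m(V, A) = -3
E(f, Y) = -3*Y + Y*f (E(f, Y) = Y*f - 3*Y = -3*Y + Y*f)
√((1712 - 1*(-1985)) + E(x(-7), -52)) = √((1712 - 1*(-1985)) - 52*(-3 - 7)) = √((1712 + 1985) - 52*(-10)) = √(3697 + 520) = √4217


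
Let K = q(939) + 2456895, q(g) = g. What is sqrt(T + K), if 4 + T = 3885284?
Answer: sqrt(6343114) ≈ 2518.6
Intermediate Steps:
T = 3885280 (T = -4 + 3885284 = 3885280)
K = 2457834 (K = 939 + 2456895 = 2457834)
sqrt(T + K) = sqrt(3885280 + 2457834) = sqrt(6343114)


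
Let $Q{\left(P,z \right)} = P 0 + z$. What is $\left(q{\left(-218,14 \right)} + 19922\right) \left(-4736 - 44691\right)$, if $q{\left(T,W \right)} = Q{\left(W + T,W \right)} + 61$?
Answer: $-988391719$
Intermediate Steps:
$Q{\left(P,z \right)} = z$ ($Q{\left(P,z \right)} = 0 + z = z$)
$q{\left(T,W \right)} = 61 + W$ ($q{\left(T,W \right)} = W + 61 = 61 + W$)
$\left(q{\left(-218,14 \right)} + 19922\right) \left(-4736 - 44691\right) = \left(\left(61 + 14\right) + 19922\right) \left(-4736 - 44691\right) = \left(75 + 19922\right) \left(-49427\right) = 19997 \left(-49427\right) = -988391719$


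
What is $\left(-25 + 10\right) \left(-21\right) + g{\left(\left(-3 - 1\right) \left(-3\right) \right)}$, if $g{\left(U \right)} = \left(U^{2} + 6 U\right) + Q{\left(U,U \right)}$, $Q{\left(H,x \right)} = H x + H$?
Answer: $687$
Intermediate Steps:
$Q{\left(H,x \right)} = H + H x$
$g{\left(U \right)} = U^{2} + 6 U + U \left(1 + U\right)$ ($g{\left(U \right)} = \left(U^{2} + 6 U\right) + U \left(1 + U\right) = U^{2} + 6 U + U \left(1 + U\right)$)
$\left(-25 + 10\right) \left(-21\right) + g{\left(\left(-3 - 1\right) \left(-3\right) \right)} = \left(-25 + 10\right) \left(-21\right) + \left(-3 - 1\right) \left(-3\right) \left(7 + 2 \left(-3 - 1\right) \left(-3\right)\right) = \left(-15\right) \left(-21\right) + \left(-4\right) \left(-3\right) \left(7 + 2 \left(\left(-4\right) \left(-3\right)\right)\right) = 315 + 12 \left(7 + 2 \cdot 12\right) = 315 + 12 \left(7 + 24\right) = 315 + 12 \cdot 31 = 315 + 372 = 687$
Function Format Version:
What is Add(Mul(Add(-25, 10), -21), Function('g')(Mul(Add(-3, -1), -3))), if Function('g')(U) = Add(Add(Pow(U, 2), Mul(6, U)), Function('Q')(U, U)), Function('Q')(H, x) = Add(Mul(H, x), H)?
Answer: 687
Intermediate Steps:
Function('Q')(H, x) = Add(H, Mul(H, x))
Function('g')(U) = Add(Pow(U, 2), Mul(6, U), Mul(U, Add(1, U))) (Function('g')(U) = Add(Add(Pow(U, 2), Mul(6, U)), Mul(U, Add(1, U))) = Add(Pow(U, 2), Mul(6, U), Mul(U, Add(1, U))))
Add(Mul(Add(-25, 10), -21), Function('g')(Mul(Add(-3, -1), -3))) = Add(Mul(Add(-25, 10), -21), Mul(Mul(Add(-3, -1), -3), Add(7, Mul(2, Mul(Add(-3, -1), -3))))) = Add(Mul(-15, -21), Mul(Mul(-4, -3), Add(7, Mul(2, Mul(-4, -3))))) = Add(315, Mul(12, Add(7, Mul(2, 12)))) = Add(315, Mul(12, Add(7, 24))) = Add(315, Mul(12, 31)) = Add(315, 372) = 687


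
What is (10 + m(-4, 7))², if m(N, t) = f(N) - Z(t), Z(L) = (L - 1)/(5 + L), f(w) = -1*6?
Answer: 49/4 ≈ 12.250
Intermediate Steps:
f(w) = -6
Z(L) = (-1 + L)/(5 + L)
m(N, t) = -6 - (-1 + t)/(5 + t)
(10 + m(-4, 7))² = (10 + (-29 - 7*7)/(5 + 7))² = (10 + (-29 - 49)/12)² = (10 + (1/12)*(-78))² = (10 - 13/2)² = (7/2)² = 49/4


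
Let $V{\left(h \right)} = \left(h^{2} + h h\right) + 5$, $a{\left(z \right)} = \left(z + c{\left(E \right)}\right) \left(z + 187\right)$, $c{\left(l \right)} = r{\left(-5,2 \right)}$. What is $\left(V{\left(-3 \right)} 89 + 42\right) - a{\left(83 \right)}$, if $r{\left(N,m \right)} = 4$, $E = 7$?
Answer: $-21401$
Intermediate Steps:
$c{\left(l \right)} = 4$
$a{\left(z \right)} = \left(4 + z\right) \left(187 + z\right)$ ($a{\left(z \right)} = \left(z + 4\right) \left(z + 187\right) = \left(4 + z\right) \left(187 + z\right)$)
$V{\left(h \right)} = 5 + 2 h^{2}$ ($V{\left(h \right)} = \left(h^{2} + h^{2}\right) + 5 = 2 h^{2} + 5 = 5 + 2 h^{2}$)
$\left(V{\left(-3 \right)} 89 + 42\right) - a{\left(83 \right)} = \left(\left(5 + 2 \left(-3\right)^{2}\right) 89 + 42\right) - \left(748 + 83^{2} + 191 \cdot 83\right) = \left(\left(5 + 2 \cdot 9\right) 89 + 42\right) - \left(748 + 6889 + 15853\right) = \left(\left(5 + 18\right) 89 + 42\right) - 23490 = \left(23 \cdot 89 + 42\right) - 23490 = \left(2047 + 42\right) - 23490 = 2089 - 23490 = -21401$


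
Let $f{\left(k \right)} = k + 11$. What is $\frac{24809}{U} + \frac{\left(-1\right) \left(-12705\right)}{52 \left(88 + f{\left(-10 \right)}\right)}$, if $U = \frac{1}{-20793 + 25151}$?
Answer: $\frac{500368367321}{4628} \approx 1.0812 \cdot 10^{8}$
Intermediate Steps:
$f{\left(k \right)} = 11 + k$
$U = \frac{1}{4358} \approx 0.00022946$
$\frac{24809}{U} + \frac{\left(-1\right) \left(-12705\right)}{52 \left(88 + f{\left(-10 \right)}\right)} = 24809 \frac{1}{\frac{1}{4358}} + \frac{\left(-1\right) \left(-12705\right)}{52 \left(88 + \left(11 - 10\right)\right)} = 24809 \cdot 4358 + \frac{12705}{52 \left(88 + 1\right)} = 108117622 + \frac{12705}{52 \cdot 89} = 108117622 + \frac{12705}{4628} = \frac{500368367321}{4628}$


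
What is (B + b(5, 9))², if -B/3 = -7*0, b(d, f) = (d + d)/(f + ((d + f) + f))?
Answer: 25/256 ≈ 0.097656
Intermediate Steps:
b(d, f) = 2*d/(d + 3*f) (b(d, f) = (2*d)/(f + (d + 2*f)) = (2*d)/(d + 3*f) = 2*d/(d + 3*f))
B = 0 (B = -(-21)*0 = -3*0 = 0)
(B + b(5, 9))² = (0 + 2*5/(5 + 3*9))² = (0 + 2*5/(5 + 27))² = (0 + 2*5/32)² = (0 + 2*5*(1/32))² = (0 + 5/16)² = (5/16)² = 25/256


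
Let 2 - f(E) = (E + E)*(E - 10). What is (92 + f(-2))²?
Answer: 2116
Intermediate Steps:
f(E) = 2 - 2*E*(-10 + E) (f(E) = 2 - (E + E)*(E - 10) = 2 - 2*E*(-10 + E))
(92 + f(-2))² = (92 + (2 - 2*(-2)² + 20*(-2)))² = (92 + (2 - 2*4 - 40))² = (92 + (2 - 8 - 40))² = (92 - 46)² = 46² = 2116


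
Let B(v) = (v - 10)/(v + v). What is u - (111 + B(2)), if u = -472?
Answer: -581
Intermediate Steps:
B(v) = (-10 + v)/(2*v) (B(v) = (-10 + v)/((2*v)) = (-10 + v)*(1/(2*v)) = (-10 + v)/(2*v))
u - (111 + B(2)) = -472 - (111 + (1/2)*(-10 + 2)/2) = -472 - (111 + (1/2)*(1/2)*(-8)) = -472 - (111 - 2) = -472 - 1*109 = -472 - 109 = -581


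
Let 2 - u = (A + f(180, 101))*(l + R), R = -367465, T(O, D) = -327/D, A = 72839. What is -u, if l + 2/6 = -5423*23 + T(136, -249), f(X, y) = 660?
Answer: -9007748001436/249 ≈ -3.6176e+10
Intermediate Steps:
l = -31057277/249 (l = -⅓ + (-5423*23 - 327/(-249)) = -⅓ + (-124729 - 327*(-1/249)) = -⅓ + (-124729 + 109/83) = -⅓ - 10352398/83 = -31057277/249 ≈ -1.2473e+5)
u = 9007748001436/249 (u = 2 - (72839 + 660)*(-31057277/249 - 367465) = 2 - 73499*(-122556062)/249 = 2 - 1*(-9007748000938/249) = 2 + 9007748000938/249 = 9007748001436/249 ≈ 3.6176e+10)
-u = -1*9007748001436/249 = -9007748001436/249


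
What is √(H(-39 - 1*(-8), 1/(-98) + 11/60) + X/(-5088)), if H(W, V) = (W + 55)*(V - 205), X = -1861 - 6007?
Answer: I*√2435072262510/22260 ≈ 70.102*I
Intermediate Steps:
X = -7868
H(W, V) = (-205 + V)*(55 + W) (H(W, V) = (55 + W)*(-205 + V) = (-205 + V)*(55 + W))
√(H(-39 - 1*(-8), 1/(-98) + 11/60) + X/(-5088)) = √((-11275 - 205*(-39 - 1*(-8)) + 55*(1/(-98) + 11/60) + (1/(-98) + 11/60)*(-39 - 1*(-8))) - 7868/(-5088)) = √((-11275 - 205*(-39 + 8) + 55*(1*(-1/98) + 11*(1/60)) + (1*(-1/98) + 11*(1/60))*(-39 + 8)) - 7868*(-1/5088)) = √((-11275 - 205*(-31) + 55*(-1/98 + 11/60) + (-1/98 + 11/60)*(-31)) + 1967/1272) = √((-11275 + 6355 + 55*(509/2940) + (509/2940)*(-31)) + 1967/1272) = √((-11275 + 6355 + 5599/588 - 15779/2940) + 1967/1272) = √(-1204382/245 + 1967/1272) = √(-1531491989/311640) = I*√2435072262510/22260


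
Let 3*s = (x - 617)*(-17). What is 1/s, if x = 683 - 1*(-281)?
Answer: -3/5899 ≈ -0.00050856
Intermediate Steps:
x = 964 (x = 683 + 281 = 964)
s = -5899/3 (s = ((964 - 617)*(-17))/3 = (347*(-17))/3 = (⅓)*(-5899) = -5899/3 ≈ -1966.3)
1/s = 1/(-5899/3) = -3/5899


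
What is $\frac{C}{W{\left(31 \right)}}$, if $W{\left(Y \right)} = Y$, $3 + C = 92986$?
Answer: $\frac{92983}{31} \approx 2999.5$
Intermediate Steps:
$C = 92983$ ($C = -3 + 92986 = 92983$)
$\frac{C}{W{\left(31 \right)}} = \frac{92983}{31}$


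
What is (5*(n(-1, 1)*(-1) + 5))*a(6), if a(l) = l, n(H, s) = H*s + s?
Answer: 150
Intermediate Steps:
n(H, s) = s + H*s
(5*(n(-1, 1)*(-1) + 5))*a(6) = (5*((1*(1 - 1))*(-1) + 5))*6 = (5*((1*0)*(-1) + 5))*6 = (5*(0*(-1) + 5))*6 = (5*(0 + 5))*6 = (5*5)*6 = 25*6 = 150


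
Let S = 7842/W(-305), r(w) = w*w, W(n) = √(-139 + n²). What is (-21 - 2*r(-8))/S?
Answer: -149*√92886/7842 ≈ -5.7907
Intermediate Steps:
r(w) = w²
S = 1307*√92886/15481 (S = 7842/(√(-139 + (-305)²)) = 7842/(√(-139 + 93025)) = 7842/(√92886) = 7842*(√92886/92886) = 1307*√92886/15481 ≈ 25.731)
(-21 - 2*r(-8))/S = (-21 - 2*(-8)²)/((1307*√92886/15481)) = (-21 - 2*64)*(√92886/7842) = (-21 - 128)*(√92886/7842) = -149*√92886/7842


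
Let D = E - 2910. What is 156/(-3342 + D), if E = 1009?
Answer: -156/5243 ≈ -0.029754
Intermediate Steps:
D = -1901 (D = 1009 - 2910 = -1901)
156/(-3342 + D) = 156/(-3342 - 1901) = 156/(-5243) = -1/5243*156 = -156/5243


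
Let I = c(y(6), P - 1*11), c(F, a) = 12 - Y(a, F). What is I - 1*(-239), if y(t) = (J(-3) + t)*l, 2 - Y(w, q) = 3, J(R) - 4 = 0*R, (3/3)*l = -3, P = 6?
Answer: 252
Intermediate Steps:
l = -3
J(R) = 4 (J(R) = 4 + 0*R = 4 + 0 = 4)
Y(w, q) = -1 (Y(w, q) = 2 - 1*3 = 2 - 3 = -1)
y(t) = -12 - 3*t (y(t) = (4 + t)*(-3) = -12 - 3*t)
c(F, a) = 13 (c(F, a) = 12 - 1*(-1) = 12 + 1 = 13)
I = 13
I - 1*(-239) = 13 - 1*(-239) = 13 + 239 = 252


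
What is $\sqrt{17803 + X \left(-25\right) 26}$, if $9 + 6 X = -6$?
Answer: $2 \sqrt{4857} \approx 139.38$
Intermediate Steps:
$X = - \frac{5}{2}$ ($X = - \frac{3}{2} + \frac{1}{6} \left(-6\right) = - \frac{3}{2} - 1 = - \frac{5}{2} \approx -2.5$)
$\sqrt{17803 + X \left(-25\right) 26} = \sqrt{17803 + \left(- \frac{5}{2}\right) \left(-25\right) 26} = \sqrt{17803 + \frac{125}{2} \cdot 26} = \sqrt{17803 + 1625} = \sqrt{19428} = 2 \sqrt{4857}$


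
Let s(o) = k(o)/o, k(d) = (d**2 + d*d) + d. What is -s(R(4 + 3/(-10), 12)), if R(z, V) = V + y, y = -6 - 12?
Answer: 11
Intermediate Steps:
k(d) = d + 2*d**2 (k(d) = (d**2 + d**2) + d = 2*d**2 + d = d + 2*d**2)
y = -18
R(z, V) = -18 + V (R(z, V) = V - 18 = -18 + V)
s(o) = 1 + 2*o (s(o) = (o*(1 + 2*o))/o = 1 + 2*o)
-s(R(4 + 3/(-10), 12)) = -(1 + 2*(-18 + 12)) = -(1 + 2*(-6)) = -(1 - 12) = -1*(-11) = 11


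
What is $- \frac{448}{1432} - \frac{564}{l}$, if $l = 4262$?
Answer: $- \frac{169814}{381449} \approx -0.44518$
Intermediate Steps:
$- \frac{448}{1432} - \frac{564}{l} = - \frac{448}{1432} - \frac{564}{4262} = \left(-448\right) \frac{1}{1432} - \frac{282}{2131} = - \frac{56}{179} - \frac{282}{2131} = - \frac{169814}{381449}$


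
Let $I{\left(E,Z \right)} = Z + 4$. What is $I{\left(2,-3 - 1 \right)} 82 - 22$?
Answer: $-22$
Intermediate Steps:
$I{\left(E,Z \right)} = 4 + Z$
$I{\left(2,-3 - 1 \right)} 82 - 22 = \left(4 - 4\right) 82 - 22 = 0 \cdot 82 - 22 = 0 - 22 = -22$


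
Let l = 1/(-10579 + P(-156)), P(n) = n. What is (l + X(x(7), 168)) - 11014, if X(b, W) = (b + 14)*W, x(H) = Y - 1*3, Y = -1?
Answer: -100200491/10735 ≈ -9334.0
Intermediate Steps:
x(H) = -4 (x(H) = -1 - 1*3 = -1 - 3 = -4)
X(b, W) = W*(14 + b) (X(b, W) = (14 + b)*W = W*(14 + b))
l = -1/10735 (l = 1/(-10579 - 156) = 1/(-10735) = -1/10735 ≈ -9.3153e-5)
(l + X(x(7), 168)) - 11014 = (-1/10735 + 168*(14 - 4)) - 11014 = (-1/10735 + 168*10) - 11014 = (-1/10735 + 1680) - 11014 = 18034799/10735 - 11014 = -100200491/10735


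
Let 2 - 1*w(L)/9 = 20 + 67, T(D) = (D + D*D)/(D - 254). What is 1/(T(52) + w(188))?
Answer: -101/78643 ≈ -0.0012843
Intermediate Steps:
T(D) = (D + D²)/(-254 + D)
w(L) = -765 (w(L) = 18 - 9*(20 + 67) = 18 - 9*87 = 18 - 783 = -765)
1/(T(52) + w(188)) = 1/(52*(1 + 52)/(-254 + 52) - 765) = 1/(52*53/(-202) - 765) = 1/(52*(-1/202)*53 - 765) = 1/(-1378/101 - 765) = 1/(-78643/101) = -101/78643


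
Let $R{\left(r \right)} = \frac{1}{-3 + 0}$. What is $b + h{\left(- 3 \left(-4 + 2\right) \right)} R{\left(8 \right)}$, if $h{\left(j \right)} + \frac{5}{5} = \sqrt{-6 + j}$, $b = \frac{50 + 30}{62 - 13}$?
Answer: $\frac{289}{147} \approx 1.966$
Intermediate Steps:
$b = \frac{80}{49} \approx 1.6327$
$R{\left(r \right)} = - \frac{1}{3}$ ($R{\left(r \right)} = \frac{1}{-3} = - \frac{1}{3}$)
$h{\left(j \right)} = -1 + \sqrt{-6 + j}$
$b + h{\left(- 3 \left(-4 + 2\right) \right)} R{\left(8 \right)} = \frac{80}{49} + \left(-1 + \sqrt{-6 - 3 \left(-4 + 2\right)}\right) \left(- \frac{1}{3}\right) = \frac{80}{49} + \left(-1 + \sqrt{-6 - -6}\right) \left(- \frac{1}{3}\right) = \frac{80}{49} + \left(-1 + \sqrt{-6 + 6}\right) \left(- \frac{1}{3}\right) = \frac{80}{49} + \left(-1 + \sqrt{0}\right) \left(- \frac{1}{3}\right) = \frac{80}{49} + \left(-1 + 0\right) \left(- \frac{1}{3}\right) = \frac{80}{49} - - \frac{1}{3} = \frac{80}{49} + \frac{1}{3} = \frac{289}{147}$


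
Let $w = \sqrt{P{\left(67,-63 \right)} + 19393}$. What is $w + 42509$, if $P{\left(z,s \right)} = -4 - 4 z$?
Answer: $42509 + \sqrt{19121} \approx 42647.0$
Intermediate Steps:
$w = \sqrt{19121}$ ($w = \sqrt{\left(-4 - 268\right) + 19393} = \sqrt{-272 + 19393} = \sqrt{19121} \approx 138.28$)
$w + 42509 = \sqrt{19121} + 42509 = 42509 + \sqrt{19121}$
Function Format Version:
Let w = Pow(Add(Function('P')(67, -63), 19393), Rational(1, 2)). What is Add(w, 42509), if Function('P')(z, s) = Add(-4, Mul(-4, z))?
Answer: Add(42509, Pow(19121, Rational(1, 2))) ≈ 42647.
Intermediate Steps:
w = Pow(19121, Rational(1, 2)) (w = Pow(Add(Add(-4, Mul(-4, 67)), 19393), Rational(1, 2)) = Pow(Add(Add(-4, -268), 19393), Rational(1, 2)) = Pow(Add(-272, 19393), Rational(1, 2)) = Pow(19121, Rational(1, 2)) ≈ 138.28)
Add(w, 42509) = Add(Pow(19121, Rational(1, 2)), 42509) = Add(42509, Pow(19121, Rational(1, 2)))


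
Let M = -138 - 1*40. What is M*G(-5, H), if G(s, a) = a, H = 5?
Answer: -890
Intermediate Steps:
M = -178 (M = -138 - 40 = -178)
M*G(-5, H) = -178*5 = -890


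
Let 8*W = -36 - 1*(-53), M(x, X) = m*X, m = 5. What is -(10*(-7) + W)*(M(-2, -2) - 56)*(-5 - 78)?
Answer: 1487277/4 ≈ 3.7182e+5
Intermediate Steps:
M(x, X) = 5*X
W = 17/8 (W = (-36 - 1*(-53))/8 = (-36 + 53)/8 = (⅛)*17 = 17/8 ≈ 2.1250)
-(10*(-7) + W)*(M(-2, -2) - 56)*(-5 - 78) = -(10*(-7) + 17/8)*(5*(-2) - 56)*(-5 - 78) = -(-70 + 17/8)*(-10 - 56)*(-83) = -(-543)*(-66*(-83))/8 = -(-543)*5478/8 = -1*(-1487277/4) = 1487277/4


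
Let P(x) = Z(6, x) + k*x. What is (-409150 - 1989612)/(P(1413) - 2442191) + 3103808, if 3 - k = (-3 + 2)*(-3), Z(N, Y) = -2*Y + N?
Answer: 7588847100650/2445011 ≈ 3.1038e+6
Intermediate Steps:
Z(N, Y) = N - 2*Y
k = 0 (k = 3 - (-3 + 2)*(-3) = 3 - (-1)*(-3) = 3 - 1*3 = 3 - 3 = 0)
P(x) = 6 - 2*x (P(x) = (6 - 2*x) + 0*x = (6 - 2*x) + 0 = 6 - 2*x)
(-409150 - 1989612)/(P(1413) - 2442191) + 3103808 = (-409150 - 1989612)/((6 - 2*1413) - 2442191) + 3103808 = -2398762/((6 - 2826) - 2442191) + 3103808 = -2398762/(-2820 - 2442191) + 3103808 = -2398762/(-2445011) + 3103808 = -2398762*(-1/2445011) + 3103808 = 2398762/2445011 + 3103808 = 7588847100650/2445011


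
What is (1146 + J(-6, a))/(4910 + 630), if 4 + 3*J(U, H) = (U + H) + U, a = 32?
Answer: 1727/8310 ≈ 0.20782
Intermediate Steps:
J(U, H) = -4/3 + H/3 + 2*U/3 (J(U, H) = -4/3 + ((U + H) + U)/3 = -4/3 + ((H + U) + U)/3 = -4/3 + (H + 2*U)/3 = -4/3 + (H/3 + 2*U/3) = -4/3 + H/3 + 2*U/3)
(1146 + J(-6, a))/(4910 + 630) = (1146 + (-4/3 + (⅓)*32 + (⅔)*(-6)))/(4910 + 630) = (1146 + (-4/3 + 32/3 - 4))/5540 = (1146 + 16/3)*(1/5540) = (3454/3)*(1/5540) = 1727/8310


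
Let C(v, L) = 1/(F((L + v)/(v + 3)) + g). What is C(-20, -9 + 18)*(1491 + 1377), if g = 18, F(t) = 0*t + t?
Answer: 48756/317 ≈ 153.80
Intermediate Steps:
F(t) = t (F(t) = 0 + t = t)
C(v, L) = 1/(18 + (L + v)/(3 + v)) (C(v, L) = 1/((L + v)/(v + 3) + 18) = 1/((L + v)/(3 + v) + 18) = 1/(18 + (L + v)/(3 + v)))
C(-20, -9 + 18)*(1491 + 1377) = ((3 - 20)/(54 + (-9 + 18) + 19*(-20)))*(1491 + 1377) = (-17/(54 + 9 - 380))*2868 = (-17/(-317))*2868 = -1/317*(-17)*2868 = (17/317)*2868 = 48756/317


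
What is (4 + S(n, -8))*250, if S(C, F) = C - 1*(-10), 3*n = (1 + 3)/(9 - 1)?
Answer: 10625/3 ≈ 3541.7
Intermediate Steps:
n = ⅙ (n = ((1 + 3)/(9 - 1))/3 = (4/8)/3 = (4*(⅛))/3 = (⅓)*(½) = ⅙ ≈ 0.16667)
S(C, F) = 10 + C (S(C, F) = C + 10 = 10 + C)
(4 + S(n, -8))*250 = (4 + (10 + ⅙))*250 = (4 + 61/6)*250 = (85/6)*250 = 10625/3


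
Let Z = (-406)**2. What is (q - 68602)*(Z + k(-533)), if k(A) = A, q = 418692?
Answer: 57520837270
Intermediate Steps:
Z = 164836
(q - 68602)*(Z + k(-533)) = (418692 - 68602)*(164836 - 533) = 350090*164303 = 57520837270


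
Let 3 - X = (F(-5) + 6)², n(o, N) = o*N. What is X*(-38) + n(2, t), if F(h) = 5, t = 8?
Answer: 4500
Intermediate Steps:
n(o, N) = N*o
X = -118 (X = 3 - (5 + 6)² = 3 - 1*11² = 3 - 1*121 = 3 - 121 = -118)
X*(-38) + n(2, t) = -118*(-38) + 8*2 = 4484 + 16 = 4500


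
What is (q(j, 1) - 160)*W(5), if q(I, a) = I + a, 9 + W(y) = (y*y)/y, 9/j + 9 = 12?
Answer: 624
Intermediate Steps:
j = 3 (j = 9/(-9 + 12) = 9/3 = 9*(⅓) = 3)
W(y) = -9 + y (W(y) = -9 + (y*y)/y = -9 + y²/y = -9 + y)
(q(j, 1) - 160)*W(5) = ((3 + 1) - 160)*(-9 + 5) = (4 - 160)*(-4) = -156*(-4) = 624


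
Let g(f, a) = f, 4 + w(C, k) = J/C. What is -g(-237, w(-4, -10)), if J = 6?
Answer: 237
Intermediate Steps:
w(C, k) = -4 + 6/C
-g(-237, w(-4, -10)) = -1*(-237) = 237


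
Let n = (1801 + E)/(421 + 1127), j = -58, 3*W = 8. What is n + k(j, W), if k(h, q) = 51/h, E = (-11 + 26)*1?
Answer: 6595/22446 ≈ 0.29382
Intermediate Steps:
W = 8/3 (W = (⅓)*8 = 8/3 ≈ 2.6667)
E = 15 (E = 15*1 = 15)
n = 454/387 (n = (1801 + 15)/(421 + 1127) = 1816/1548 = 1816*(1/1548) = 454/387 ≈ 1.1731)
n + k(j, W) = 454/387 + 51/(-58) = 454/387 + 51*(-1/58) = 454/387 - 51/58 = 6595/22446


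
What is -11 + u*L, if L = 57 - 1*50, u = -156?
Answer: -1103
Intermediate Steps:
L = 7 (L = 57 - 50 = 7)
-11 + u*L = -11 - 156*7 = -11 - 1092 = -1103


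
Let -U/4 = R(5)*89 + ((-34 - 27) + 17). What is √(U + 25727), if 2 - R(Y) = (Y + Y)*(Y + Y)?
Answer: √60791 ≈ 246.56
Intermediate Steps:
R(Y) = 2 - 4*Y² (R(Y) = 2 - (Y + Y)*(Y + Y) = 2 - 2*Y*2*Y = 2 - 4*Y²)
U = 35064 (U = -4*((2 - 4*5²)*89 + ((-34 - 27) + 17)) = -4*((2 - 4*25)*89 + (-61 + 17)) = -4*((2 - 100)*89 - 44) = -4*(-98*89 - 44) = -4*(-8722 - 44) = -4*(-8766) = 35064)
√(U + 25727) = √(35064 + 25727) = √60791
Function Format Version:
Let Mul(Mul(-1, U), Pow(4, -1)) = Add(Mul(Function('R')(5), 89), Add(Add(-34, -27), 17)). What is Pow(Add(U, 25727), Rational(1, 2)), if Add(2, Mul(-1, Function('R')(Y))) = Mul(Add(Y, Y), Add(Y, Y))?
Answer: Pow(60791, Rational(1, 2)) ≈ 246.56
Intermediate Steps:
Function('R')(Y) = Add(2, Mul(-4, Pow(Y, 2))) (Function('R')(Y) = Add(2, Mul(-1, Mul(Add(Y, Y), Add(Y, Y)))) = Add(2, Mul(-1, Mul(Mul(2, Y), Mul(2, Y)))) = Add(2, Mul(-1, Mul(4, Pow(Y, 2)))) = Add(2, Mul(-4, Pow(Y, 2))))
U = 35064 (U = Mul(-4, Add(Mul(Add(2, Mul(-4, Pow(5, 2))), 89), Add(Add(-34, -27), 17))) = Mul(-4, Add(Mul(Add(2, Mul(-4, 25)), 89), Add(-61, 17))) = Mul(-4, Add(Mul(Add(2, -100), 89), -44)) = Mul(-4, Add(Mul(-98, 89), -44)) = Mul(-4, Add(-8722, -44)) = Mul(-4, -8766) = 35064)
Pow(Add(U, 25727), Rational(1, 2)) = Pow(Add(35064, 25727), Rational(1, 2)) = Pow(60791, Rational(1, 2))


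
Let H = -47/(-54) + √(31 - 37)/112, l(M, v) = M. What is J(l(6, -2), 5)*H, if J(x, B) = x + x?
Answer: 94/9 + 3*I*√6/28 ≈ 10.444 + 0.26245*I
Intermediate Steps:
J(x, B) = 2*x
H = 47/54 + I*√6/112 (H = -47*(-1/54) + √(-6)*(1/112) = 47/54 + (I*√6)*(1/112) = 47/54 + I*√6/112 ≈ 0.87037 + 0.02187*I)
J(l(6, -2), 5)*H = (2*6)*(47/54 + I*√6/112) = 12*(47/54 + I*√6/112) = 94/9 + 3*I*√6/28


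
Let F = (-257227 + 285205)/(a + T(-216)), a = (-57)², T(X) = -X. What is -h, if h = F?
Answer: -9326/1155 ≈ -8.0745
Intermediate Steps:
a = 3249
F = 9326/1155 (F = (-257227 + 285205)/(3249 - 1*(-216)) = 27978/(3249 + 216) = 27978/3465 = 27978*(1/3465) = 9326/1155 ≈ 8.0745)
h = 9326/1155 ≈ 8.0745
-h = -1*9326/1155 = -9326/1155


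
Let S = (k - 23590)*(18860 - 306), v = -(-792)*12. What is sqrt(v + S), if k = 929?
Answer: I*sqrt(420442690) ≈ 20505.0*I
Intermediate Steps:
v = 9504 (v = -88*(-108) = 9504)
S = -420452194 (S = (929 - 23590)*(18860 - 306) = -22661*18554 = -420452194)
sqrt(v + S) = sqrt(9504 - 420452194) = sqrt(-420442690) = I*sqrt(420442690)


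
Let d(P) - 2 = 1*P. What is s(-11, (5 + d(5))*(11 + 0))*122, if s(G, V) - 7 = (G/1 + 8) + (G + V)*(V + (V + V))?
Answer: 5846240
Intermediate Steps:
d(P) = 2 + P (d(P) = 2 + 1*P = 2 + P)
s(G, V) = 15 + G + 3*V*(G + V) (s(G, V) = 7 + ((G/1 + 8) + (G + V)*(V + (V + V))) = 7 + ((G*1 + 8) + (G + V)*(V + 2*V)) = 7 + ((G + 8) + (G + V)*(3*V)) = 7 + ((8 + G) + 3*V*(G + V)) = 7 + (8 + G + 3*V*(G + V)) = 15 + G + 3*V*(G + V))
s(-11, (5 + d(5))*(11 + 0))*122 = (15 - 11 + 3*((5 + (2 + 5))*(11 + 0))² + 3*(-11)*((5 + (2 + 5))*(11 + 0)))*122 = (15 - 11 + 3*((5 + 7)*11)² + 3*(-11)*((5 + 7)*11))*122 = (15 - 11 + 3*(12*11)² + 3*(-11)*(12*11))*122 = (15 - 11 + 3*132² + 3*(-11)*132)*122 = (15 - 11 + 3*17424 - 4356)*122 = (15 - 11 + 52272 - 4356)*122 = 47920*122 = 5846240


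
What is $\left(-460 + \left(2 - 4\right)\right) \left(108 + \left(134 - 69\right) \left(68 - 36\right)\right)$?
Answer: $-1010856$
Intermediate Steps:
$\left(-460 + \left(2 - 4\right)\right) \left(108 + \left(134 - 69\right) \left(68 - 36\right)\right) = \left(-460 + \left(2 - 4\right)\right) \left(108 + 65 \cdot 32\right) = \left(-460 - 2\right) \left(108 + 2080\right) = \left(-462\right) 2188 = -1010856$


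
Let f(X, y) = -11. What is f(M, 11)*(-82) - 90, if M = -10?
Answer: 812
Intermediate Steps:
f(M, 11)*(-82) - 90 = -11*(-82) - 90 = 902 - 90 = 812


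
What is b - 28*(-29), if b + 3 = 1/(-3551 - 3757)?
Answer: 5912171/7308 ≈ 809.00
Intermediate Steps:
b = -21925/7308 (b = -3 + 1/(-3551 - 3757) = -3 + 1/(-7308) = -3 - 1/7308 = -21925/7308 ≈ -3.0001)
b - 28*(-29) = -21925/7308 - 28*(-29) = -21925/7308 - 1*(-812) = -21925/7308 + 812 = 5912171/7308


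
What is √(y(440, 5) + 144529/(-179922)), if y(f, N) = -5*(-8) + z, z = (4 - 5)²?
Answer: √1301245022706/179922 ≈ 6.3401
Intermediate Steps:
z = 1 (z = (-1)² = 1)
y(f, N) = 41 (y(f, N) = -5*(-8) + 1 = 40 + 1 = 41)
√(y(440, 5) + 144529/(-179922)) = √(41 + 144529/(-179922)) = √(41 + 144529*(-1/179922)) = √(41 - 144529/179922) = √(7232273/179922) = √1301245022706/179922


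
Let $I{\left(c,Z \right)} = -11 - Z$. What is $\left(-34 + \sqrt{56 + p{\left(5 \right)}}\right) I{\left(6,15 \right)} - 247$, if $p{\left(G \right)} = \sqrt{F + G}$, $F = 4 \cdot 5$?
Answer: $637 - 26 \sqrt{61} \approx 433.93$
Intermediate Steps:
$F = 20$
$p{\left(G \right)} = \sqrt{20 + G}$
$\left(-34 + \sqrt{56 + p{\left(5 \right)}}\right) I{\left(6,15 \right)} - 247 = \left(-34 + \sqrt{56 + \sqrt{20 + 5}}\right) \left(-11 - 15\right) - 247 = \left(-34 + \sqrt{56 + \sqrt{25}}\right) \left(-11 - 15\right) - 247 = \left(-34 + \sqrt{56 + 5}\right) \left(-26\right) - 247 = \left(-34 + \sqrt{61}\right) \left(-26\right) - 247 = \left(884 - 26 \sqrt{61}\right) - 247 = 637 - 26 \sqrt{61}$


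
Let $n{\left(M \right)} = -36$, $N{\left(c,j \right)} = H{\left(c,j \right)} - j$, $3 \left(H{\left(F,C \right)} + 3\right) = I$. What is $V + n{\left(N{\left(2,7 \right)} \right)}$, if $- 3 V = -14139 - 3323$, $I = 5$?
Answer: $\frac{17354}{3} \approx 5784.7$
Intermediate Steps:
$H{\left(F,C \right)} = - \frac{4}{3}$ ($H{\left(F,C \right)} = -3 + \frac{1}{3} \cdot 5 = -3 + \frac{5}{3} = - \frac{4}{3}$)
$N{\left(c,j \right)} = - \frac{4}{3} - j$
$V = \frac{17462}{3}$ ($V = - \frac{-14139 - 3323}{3} = \left(- \frac{1}{3}\right) \left(-17462\right) = \frac{17462}{3} \approx 5820.7$)
$V + n{\left(N{\left(2,7 \right)} \right)} = \frac{17462}{3} - 36 = \frac{17354}{3}$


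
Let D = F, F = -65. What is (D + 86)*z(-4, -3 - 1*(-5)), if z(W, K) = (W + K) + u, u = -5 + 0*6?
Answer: -147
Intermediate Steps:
D = -65
u = -5 (u = -5 + 0 = -5)
z(W, K) = -5 + K + W (z(W, K) = (W + K) - 5 = (K + W) - 5 = -5 + K + W)
(D + 86)*z(-4, -3 - 1*(-5)) = (-65 + 86)*(-5 + (-3 - 1*(-5)) - 4) = 21*(-5 + (-3 + 5) - 4) = 21*(-5 + 2 - 4) = 21*(-7) = -147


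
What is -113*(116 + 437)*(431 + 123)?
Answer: -34618906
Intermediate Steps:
-113*(116 + 437)*(431 + 123) = -62489*554 = -113*306362 = -34618906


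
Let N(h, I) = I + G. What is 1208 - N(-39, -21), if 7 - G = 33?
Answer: 1255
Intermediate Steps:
G = -26 (G = 7 - 1*33 = 7 - 33 = -26)
N(h, I) = -26 + I (N(h, I) = I - 26 = -26 + I)
1208 - N(-39, -21) = 1208 - (-26 - 21) = 1208 - 1*(-47) = 1208 + 47 = 1255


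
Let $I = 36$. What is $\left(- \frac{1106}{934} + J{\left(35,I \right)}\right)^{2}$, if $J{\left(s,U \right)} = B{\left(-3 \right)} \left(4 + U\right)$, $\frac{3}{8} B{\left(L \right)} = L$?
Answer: $\frac{22497900049}{218089} \approx 1.0316 \cdot 10^{5}$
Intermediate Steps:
$B{\left(L \right)} = \frac{8 L}{3}$
$J{\left(s,U \right)} = -32 - 8 U$ ($J{\left(s,U \right)} = \frac{8}{3} \left(-3\right) \left(4 + U\right) = - 8 \left(4 + U\right) = -32 - 8 U$)
$\left(- \frac{1106}{934} + J{\left(35,I \right)}\right)^{2} = \left(- \frac{1106}{934} - 320\right)^{2} = \left(\left(-1106\right) \frac{1}{934} - 320\right)^{2} = \left(- \frac{553}{467} - 320\right)^{2} = \left(- \frac{149993}{467}\right)^{2} = \frac{22497900049}{218089}$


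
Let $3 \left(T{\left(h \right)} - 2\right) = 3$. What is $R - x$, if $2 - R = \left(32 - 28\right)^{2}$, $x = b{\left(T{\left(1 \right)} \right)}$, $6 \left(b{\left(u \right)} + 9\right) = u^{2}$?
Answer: $- \frac{13}{2} \approx -6.5$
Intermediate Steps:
$T{\left(h \right)} = 3$ ($T{\left(h \right)} = 2 + \frac{1}{3} \cdot 3 = 2 + 1 = 3$)
$b{\left(u \right)} = -9 + \frac{u^{2}}{6}$
$x = - \frac{15}{2}$ ($x = -9 + \frac{3^{2}}{6} = -9 + \frac{1}{6} \cdot 9 = -9 + \frac{3}{2} = - \frac{15}{2} \approx -7.5$)
$R = -14$ ($R = 2 - \left(32 - 28\right)^{2} = 2 - 4^{2} = 2 - 16 = -14$)
$R - x = -14 - - \frac{15}{2} = -14 + \frac{15}{2} = - \frac{13}{2}$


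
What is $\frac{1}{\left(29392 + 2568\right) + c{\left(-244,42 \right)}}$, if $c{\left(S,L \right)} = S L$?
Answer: $\frac{1}{21712} \approx 4.6057 \cdot 10^{-5}$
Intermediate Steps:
$c{\left(S,L \right)} = L S$
$\frac{1}{\left(29392 + 2568\right) + c{\left(-244,42 \right)}} = \frac{1}{\left(29392 + 2568\right) + 42 \left(-244\right)} = \frac{1}{31960 - 10248} = \frac{1}{21712}$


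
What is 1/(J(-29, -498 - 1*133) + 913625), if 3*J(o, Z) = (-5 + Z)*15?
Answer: 1/910445 ≈ 1.0984e-6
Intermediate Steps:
J(o, Z) = -25 + 5*Z (J(o, Z) = ((-5 + Z)*15)/3 = (-75 + 15*Z)/3 = -25 + 5*Z)
1/(J(-29, -498 - 1*133) + 913625) = 1/((-25 + 5*(-498 - 1*133)) + 913625) = 1/((-25 + 5*(-498 - 133)) + 913625) = 1/((-25 + 5*(-631)) + 913625) = 1/((-25 - 3155) + 913625) = 1/(-3180 + 913625) = 1/910445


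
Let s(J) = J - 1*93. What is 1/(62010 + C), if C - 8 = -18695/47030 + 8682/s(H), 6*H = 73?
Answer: 4561910/282428743613 ≈ 1.6152e-5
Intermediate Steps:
H = 73/6 (H = (⅙)*73 = 73/6 ≈ 12.167)
s(J) = -93 + J (s(J) = J - 93 = -93 + J)
C = -455295487/4561910 (C = 8 + (-18695/47030 + 8682/(-93 + 73/6)) = 8 + (-18695*1/47030 + 8682/(-485/6)) = 8 + (-3739/9406 + 8682*(-6/485)) = 8 + (-3739/9406 - 52092/485) = 8 - 491790767/4561910 = -455295487/4561910 ≈ -99.804)
1/(62010 + C) = 1/(62010 - 455295487/4561910) = 1/(282428743613/4561910) = 4561910/282428743613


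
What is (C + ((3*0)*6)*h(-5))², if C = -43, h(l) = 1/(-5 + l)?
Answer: 1849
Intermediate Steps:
(C + ((3*0)*6)*h(-5))² = (-43 + ((3*0)*6)/(-5 - 5))² = (-43 + (0*6)/(-10))² = (-43 + 0*(-⅒))² = (-43 + 0)² = (-43)² = 1849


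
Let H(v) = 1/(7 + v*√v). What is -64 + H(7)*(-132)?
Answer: -426/7 - 22*√7/7 ≈ -69.172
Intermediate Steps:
H(v) = 1/(7 + v^(3/2))
-64 + H(7)*(-132) = -64 - 132/(7 + 7^(3/2)) = -64 - 132/(7 + 7*√7)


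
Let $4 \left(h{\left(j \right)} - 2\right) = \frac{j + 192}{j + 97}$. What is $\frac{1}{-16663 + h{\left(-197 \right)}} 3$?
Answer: $- \frac{80}{444293} \approx -0.00018006$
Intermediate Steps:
$h{\left(j \right)} = 2 + \frac{192 + j}{4 \left(97 + j\right)}$ ($h{\left(j \right)} = 2 + \frac{\left(j + 192\right) \frac{1}{j + 97}}{4} = 2 + \frac{\left(192 + j\right) \frac{1}{97 + j}}{4} = 2 + \frac{\frac{1}{97 + j} \left(192 + j\right)}{4} = 2 + \frac{192 + j}{4 \left(97 + j\right)}$)
$\frac{1}{-16663 + h{\left(-197 \right)}} 3 = \frac{1}{-16663 + \frac{968 + 9 \left(-197\right)}{4 \left(97 - 197\right)}} 3 = \frac{1}{-16663 + \frac{968 - 1773}{4 \left(-100\right)}} 3 = \frac{1}{-16663 + \frac{1}{4} \left(- \frac{1}{100}\right) \left(-805\right)} 3 = \frac{1}{-16663 + \frac{161}{80}} \cdot 3 = \frac{1}{- \frac{1332879}{80}} \cdot 3 = \left(- \frac{80}{1332879}\right) 3 = - \frac{80}{444293}$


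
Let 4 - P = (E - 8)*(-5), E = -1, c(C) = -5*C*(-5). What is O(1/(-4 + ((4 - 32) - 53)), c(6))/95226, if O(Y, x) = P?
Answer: -41/95226 ≈ -0.00043055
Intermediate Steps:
c(C) = 25*C
P = -41 (P = 4 - (-1 - 8)*(-5) = 4 - (-9)*(-5) = 4 - 1*45 = 4 - 45 = -41)
O(Y, x) = -41
O(1/(-4 + ((4 - 32) - 53)), c(6))/95226 = -41/95226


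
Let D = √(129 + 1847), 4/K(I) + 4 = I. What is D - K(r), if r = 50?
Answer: -2/23 + 2*√494 ≈ 44.365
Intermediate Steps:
K(I) = 4/(-4 + I)
D = 2*√494 (D = √1976 = 2*√494 ≈ 44.452)
D - K(r) = 2*√494 - 4/(-4 + 50) = 2*√494 - 4/46 = 2*√494 - 1*2/23 = 2*√494 - 2/23 = -2/23 + 2*√494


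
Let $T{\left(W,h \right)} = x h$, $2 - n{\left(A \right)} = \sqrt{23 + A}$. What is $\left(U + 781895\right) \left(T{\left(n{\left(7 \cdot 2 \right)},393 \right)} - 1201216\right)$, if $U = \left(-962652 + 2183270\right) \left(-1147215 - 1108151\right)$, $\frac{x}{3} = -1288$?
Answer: $7487356905700364024$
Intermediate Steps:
$x = -3864$ ($x = 3 \left(-1288\right) = -3864$)
$n{\left(A \right)} = 2 - \sqrt{23 + A}$
$T{\left(W,h \right)} = - 3864 h$
$U = -2752940336188$ ($U = 1220618 \left(-2255366\right) = -2752940336188$)
$\left(U + 781895\right) \left(T{\left(n{\left(7 \cdot 2 \right)},393 \right)} - 1201216\right) = \left(-2752940336188 + 781895\right) \left(\left(-3864\right) 393 - 1201216\right) = - 2752939554293 \left(-1518552 - 1201216\right) = \left(-2752939554293\right) \left(-2719768\right) = 7487356905700364024$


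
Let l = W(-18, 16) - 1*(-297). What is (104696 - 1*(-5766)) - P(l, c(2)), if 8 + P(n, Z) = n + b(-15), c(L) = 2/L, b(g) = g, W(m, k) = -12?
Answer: 110200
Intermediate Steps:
l = 285 (l = -12 - 1*(-297) = -12 + 297 = 285)
P(n, Z) = -23 + n (P(n, Z) = -8 + (n - 15) = -8 + (-15 + n) = -23 + n)
(104696 - 1*(-5766)) - P(l, c(2)) = (104696 - 1*(-5766)) - (-23 + 285) = (104696 + 5766) - 1*262 = 110462 - 262 = 110200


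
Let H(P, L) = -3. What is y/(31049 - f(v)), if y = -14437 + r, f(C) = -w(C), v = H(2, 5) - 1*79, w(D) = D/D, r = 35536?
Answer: 7033/10350 ≈ 0.67952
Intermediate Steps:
w(D) = 1
v = -82 (v = -3 - 1*79 = -3 - 79 = -82)
f(C) = -1 (f(C) = -1*1 = -1)
y = 21099 (y = -14437 + 35536 = 21099)
y/(31049 - f(v)) = 21099/(31049 - 1*(-1)) = 21099/(31049 + 1) = 21099/31050 = 21099*(1/31050) = 7033/10350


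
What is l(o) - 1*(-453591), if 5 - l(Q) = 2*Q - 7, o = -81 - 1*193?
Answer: 454151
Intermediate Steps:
o = -274 (o = -81 - 193 = -274)
l(Q) = 12 - 2*Q (l(Q) = 5 - (2*Q - 7) = 5 - (-7 + 2*Q) = 5 + (7 - 2*Q) = 12 - 2*Q)
l(o) - 1*(-453591) = (12 - 2*(-274)) - 1*(-453591) = (12 + 548) + 453591 = 560 + 453591 = 454151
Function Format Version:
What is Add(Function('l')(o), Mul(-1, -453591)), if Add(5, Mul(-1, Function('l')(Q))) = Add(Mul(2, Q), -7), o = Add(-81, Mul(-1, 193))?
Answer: 454151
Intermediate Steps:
o = -274 (o = Add(-81, -193) = -274)
Function('l')(Q) = Add(12, Mul(-2, Q)) (Function('l')(Q) = Add(5, Mul(-1, Add(Mul(2, Q), -7))) = Add(5, Mul(-1, Add(-7, Mul(2, Q)))) = Add(5, Add(7, Mul(-2, Q))) = Add(12, Mul(-2, Q)))
Add(Function('l')(o), Mul(-1, -453591)) = Add(Add(12, Mul(-2, -274)), Mul(-1, -453591)) = Add(Add(12, 548), 453591) = Add(560, 453591) = 454151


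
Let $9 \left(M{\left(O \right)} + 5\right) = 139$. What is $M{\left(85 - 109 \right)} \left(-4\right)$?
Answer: $- \frac{376}{9} \approx -41.778$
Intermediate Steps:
$M{\left(O \right)} = \frac{94}{9}$ ($M{\left(O \right)} = -5 + \frac{1}{9} \cdot 139 = -5 + \frac{139}{9} = \frac{94}{9}$)
$M{\left(85 - 109 \right)} \left(-4\right) = \frac{94}{9} \left(-4\right) = - \frac{376}{9}$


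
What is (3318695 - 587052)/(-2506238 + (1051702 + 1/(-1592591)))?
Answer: -4350390057013/2316480942777 ≈ -1.8780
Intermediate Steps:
(3318695 - 587052)/(-2506238 + (1051702 + 1/(-1592591))) = 2731643/(-2506238 + (1051702 - 1/1592591)) = 2731643/(-2506238 + 1674931139881/1592591) = 2731643/(-2316480942777/1592591) = 2731643*(-1592591/2316480942777) = -4350390057013/2316480942777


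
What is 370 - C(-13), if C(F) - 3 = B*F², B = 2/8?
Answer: 1299/4 ≈ 324.75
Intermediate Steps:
B = ¼ (B = 2*(⅛) = ¼ ≈ 0.25000)
C(F) = 3 + F²/4
370 - C(-13) = 370 - (3 + (¼)*(-13)²) = 370 - (3 + (¼)*169) = 370 - (3 + 169/4) = 370 - 1*181/4 = 370 - 181/4 = 1299/4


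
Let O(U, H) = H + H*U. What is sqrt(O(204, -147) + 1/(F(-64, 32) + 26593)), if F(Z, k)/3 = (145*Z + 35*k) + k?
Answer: I*sqrt(66568214)/47 ≈ 173.59*I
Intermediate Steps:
F(Z, k) = 108*k + 435*Z (F(Z, k) = 3*((145*Z + 35*k) + k) = 3*((35*k + 145*Z) + k) = 3*(36*k + 145*Z) = 108*k + 435*Z)
sqrt(O(204, -147) + 1/(F(-64, 32) + 26593)) = sqrt(-147*(1 + 204) + 1/((108*32 + 435*(-64)) + 26593)) = sqrt(-147*205 + 1/((3456 - 27840) + 26593)) = sqrt(-30135 + 1/(-24384 + 26593)) = sqrt(-30135 + 1/2209) = sqrt(-66568214/2209) = I*sqrt(66568214)/47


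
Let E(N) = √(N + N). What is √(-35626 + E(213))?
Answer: √(-35626 + √426) ≈ 188.69*I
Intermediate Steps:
E(N) = √2*√N (E(N) = √(2*N) = √2*√N)
√(-35626 + E(213)) = √(-35626 + √2*√213) = √(-35626 + √426)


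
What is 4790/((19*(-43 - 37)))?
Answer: -479/152 ≈ -3.1513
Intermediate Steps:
4790/((19*(-43 - 37))) = 4790/((19*(-80))) = 4790/(-1520) = 4790*(-1/1520) = -479/152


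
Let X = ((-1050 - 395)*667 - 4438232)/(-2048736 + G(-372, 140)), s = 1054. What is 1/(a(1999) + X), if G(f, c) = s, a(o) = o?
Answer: 292526/585531195 ≈ 0.00049959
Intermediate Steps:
G(f, c) = 1054
X = 771721/292526 (X = ((-1050 - 395)*667 - 4438232)/(-2048736 + 1054) = (-1445*667 - 4438232)/(-2047682) = (-963815 - 4438232)*(-1/2047682) = -5402047*(-1/2047682) = 771721/292526 ≈ 2.6381)
1/(a(1999) + X) = 1/(1999 + 771721/292526) = 1/(585531195/292526) = 292526/585531195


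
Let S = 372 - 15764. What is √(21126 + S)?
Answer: √5734 ≈ 75.723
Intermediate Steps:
S = -15392
√(21126 + S) = √(21126 - 15392) = √5734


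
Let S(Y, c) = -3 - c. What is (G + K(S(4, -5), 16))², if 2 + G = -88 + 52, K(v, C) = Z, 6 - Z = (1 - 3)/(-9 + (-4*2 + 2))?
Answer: 232324/225 ≈ 1032.6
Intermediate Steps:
Z = 88/15 (Z = 6 - (1 - 3)/(-9 + (-4*2 + 2)) = 6 - (-2)/(-9 + (-8 + 2)) = 6 - (-2)/(-9 - 6) = 6 - (-2)/(-15) = 6 - (-2)*(-1)/15 = 6 - 1*2/15 = 6 - 2/15 = 88/15 ≈ 5.8667)
K(v, C) = 88/15
G = -38 (G = -2 + (-88 + 52) = -2 - 36 = -38)
(G + K(S(4, -5), 16))² = (-38 + 88/15)² = (-482/15)² = 232324/225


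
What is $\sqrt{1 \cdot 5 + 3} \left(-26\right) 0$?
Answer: $0$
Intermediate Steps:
$\sqrt{1 \cdot 5 + 3} \left(-26\right) 0 = \sqrt{5 + 3} \left(-26\right) 0 = \sqrt{8} \left(-26\right) 0 = 2 \sqrt{2} \left(-26\right) 0 = - 52 \sqrt{2} \cdot 0 = 0$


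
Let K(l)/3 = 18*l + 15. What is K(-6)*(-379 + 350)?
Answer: 8091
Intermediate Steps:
K(l) = 45 + 54*l (K(l) = 3*(18*l + 15) = 3*(15 + 18*l) = 45 + 54*l)
K(-6)*(-379 + 350) = (45 + 54*(-6))*(-379 + 350) = (45 - 324)*(-29) = -279*(-29) = 8091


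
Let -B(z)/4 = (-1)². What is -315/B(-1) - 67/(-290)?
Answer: 45809/580 ≈ 78.981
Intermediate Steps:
B(z) = -4 (B(z) = -4*(-1)² = -4*1 = -4)
-315/B(-1) - 67/(-290) = -315/(-4) - 67/(-290) = -315*(-¼) - 67*(-1/290) = 315/4 + 67/290 = 45809/580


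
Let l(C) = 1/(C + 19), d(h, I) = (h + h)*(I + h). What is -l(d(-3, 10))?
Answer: 1/23 ≈ 0.043478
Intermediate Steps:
d(h, I) = 2*h*(I + h) (d(h, I) = (2*h)*(I + h) = 2*h*(I + h))
l(C) = 1/(19 + C)
-l(d(-3, 10)) = -1/(19 + 2*(-3)*(10 - 3)) = -1/(19 + 2*(-3)*7) = -1/(19 - 42) = -1/(-23) = -1*(-1/23) = 1/23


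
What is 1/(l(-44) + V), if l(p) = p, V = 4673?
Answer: 1/4629 ≈ 0.00021603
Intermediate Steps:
1/(l(-44) + V) = 1/(-44 + 4673) = 1/4629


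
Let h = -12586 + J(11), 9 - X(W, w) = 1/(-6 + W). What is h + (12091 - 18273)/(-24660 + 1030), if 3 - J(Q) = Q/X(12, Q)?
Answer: -7880027652/626195 ≈ -12584.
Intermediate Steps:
X(W, w) = 9 - 1/(-6 + W)
J(Q) = 3 - 6*Q/53 (J(Q) = 3 - Q/((-55 + 9*12)/(-6 + 12)) = 3 - Q/((-55 + 108)/6) = 3 - Q/((1/6)*53) = 3 - Q/53/6 = 3 - Q*6/53 = 3 - 6*Q/53)
h = -666965/53 (h = -12586 + (3 - 6/53*11) = -12586 + (3 - 66/53) = -12586 + 93/53 = -666965/53 ≈ -12584.)
h + (12091 - 18273)/(-24660 + 1030) = -666965/53 + (12091 - 18273)/(-24660 + 1030) = -666965/53 - 6182/(-23630) = -666965/53 - 6182*(-1/23630) = -666965/53 + 3091/11815 = -7880027652/626195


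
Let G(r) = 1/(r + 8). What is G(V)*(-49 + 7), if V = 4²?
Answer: -7/4 ≈ -1.7500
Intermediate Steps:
V = 16
G(r) = 1/(8 + r)
G(V)*(-49 + 7) = (-49 + 7)/(8 + 16) = -42/24 = (1/24)*(-42) = -7/4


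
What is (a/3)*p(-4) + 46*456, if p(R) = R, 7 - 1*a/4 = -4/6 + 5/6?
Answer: 188456/9 ≈ 20940.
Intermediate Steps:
a = 82/3 (a = 28 - 4*(-4/6 + 5/6) = 28 - 4*(-4*⅙ + 5*(⅙)) = 28 - 4*(-⅔ + ⅚) = 28 - 4*⅙ = 28 - ⅔ = 82/3 ≈ 27.333)
(a/3)*p(-4) + 46*456 = ((82/3)/3)*(-4) + 46*456 = ((82/3)*(⅓))*(-4) + 20976 = (82/9)*(-4) + 20976 = -328/9 + 20976 = 188456/9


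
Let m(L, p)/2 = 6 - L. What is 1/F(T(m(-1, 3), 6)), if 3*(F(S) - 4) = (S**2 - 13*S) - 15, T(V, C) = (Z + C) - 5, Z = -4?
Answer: 1/15 ≈ 0.066667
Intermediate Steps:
m(L, p) = 12 - 2*L (m(L, p) = 2*(6 - L) = 12 - 2*L)
T(V, C) = -9 + C (T(V, C) = (-4 + C) - 5 = -9 + C)
F(S) = -1 - 13*S/3 + S**2/3 (F(S) = 4 + ((S**2 - 13*S) - 15)/3 = 4 + (-15 + S**2 - 13*S)/3 = 4 + (-5 - 13*S/3 + S**2/3) = -1 - 13*S/3 + S**2/3)
1/F(T(m(-1, 3), 6)) = 1/(-1 - 13*(-9 + 6)/3 + (-9 + 6)**2/3) = 1/(-1 - 13/3*(-3) + (1/3)*(-3)**2) = 1/(-1 + 13 + (1/3)*9) = 1/(-1 + 13 + 3) = 1/15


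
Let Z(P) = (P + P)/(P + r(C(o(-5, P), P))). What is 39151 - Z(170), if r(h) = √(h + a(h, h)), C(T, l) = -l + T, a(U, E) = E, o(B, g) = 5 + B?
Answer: 1683408/43 + I*√85/43 ≈ 39149.0 + 0.21441*I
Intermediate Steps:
C(T, l) = T - l
r(h) = √2*√h (r(h) = √(h + h) = √(2*h) = √2*√h)
Z(P) = 2*P/(P + √2*√(-P)) (Z(P) = (P + P)/(P + √2*√((5 - 5) - P)) = (2*P)/(P + √2*√(0 - P)) = (2*P)/(P + √2*√(-P)) = 2*P/(P + √2*√(-P)))
39151 - Z(170) = 39151 - 2*170/(170 + √2*√(-1*170)) = 39151 - 2*170/(170 + √2*√(-170)) = 39151 - 2*170/(170 + √2*(I*√170)) = 39151 - 2*170/(170 + 2*I*√85) = 39151 - 340/(170 + 2*I*√85)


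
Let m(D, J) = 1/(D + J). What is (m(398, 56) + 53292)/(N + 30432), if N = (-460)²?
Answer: 3456367/15697504 ≈ 0.22019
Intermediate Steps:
N = 211600
(m(398, 56) + 53292)/(N + 30432) = (1/(398 + 56) + 53292)/(211600 + 30432) = (1/454 + 53292)/242032 = (1/454 + 53292)*(1/242032) = (24194569/454)*(1/242032) = 3456367/15697504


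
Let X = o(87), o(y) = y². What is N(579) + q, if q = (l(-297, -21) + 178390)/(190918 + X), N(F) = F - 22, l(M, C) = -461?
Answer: 110735188/198487 ≈ 557.90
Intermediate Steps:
X = 7569 (X = 87² = 7569)
N(F) = -22 + F
q = 177929/198487 (q = (-461 + 178390)/(190918 + 7569) = 177929/198487 ≈ 0.89643)
N(579) + q = (-22 + 579) + 177929/198487 = 557 + 177929/198487 = 110735188/198487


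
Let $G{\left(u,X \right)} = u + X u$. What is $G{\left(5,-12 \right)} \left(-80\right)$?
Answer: $4400$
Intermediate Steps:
$G{\left(5,-12 \right)} \left(-80\right) = 5 \left(1 - 12\right) \left(-80\right) = 5 \left(-11\right) \left(-80\right) = \left(-55\right) \left(-80\right) = 4400$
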